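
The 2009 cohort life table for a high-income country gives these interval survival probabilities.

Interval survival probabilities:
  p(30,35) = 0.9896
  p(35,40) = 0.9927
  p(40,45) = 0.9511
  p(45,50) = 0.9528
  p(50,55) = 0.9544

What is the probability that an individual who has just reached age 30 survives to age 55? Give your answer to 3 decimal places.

0.850

Survival from 30 to 55 is the product of surviving each interval: 0.9896 × 0.9927 × 0.9511 × 0.9528 × 0.9544.
= 0.849642.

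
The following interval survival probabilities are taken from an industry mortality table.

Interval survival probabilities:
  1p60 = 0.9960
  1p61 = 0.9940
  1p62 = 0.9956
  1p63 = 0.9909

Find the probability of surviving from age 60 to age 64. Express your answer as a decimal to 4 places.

0.9767

Survival from 60 to 64 is the product of surviving each interval: 0.9960 × 0.9940 × 0.9956 × 0.9909.
= 0.976698.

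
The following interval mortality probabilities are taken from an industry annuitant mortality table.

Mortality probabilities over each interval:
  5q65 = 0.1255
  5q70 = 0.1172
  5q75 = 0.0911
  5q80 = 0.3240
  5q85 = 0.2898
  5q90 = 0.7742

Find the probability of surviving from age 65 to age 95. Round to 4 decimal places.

Survival from 65 to 95 is the product of surviving each interval: (1 − 0.1255) × (1 − 0.1172) × (1 − 0.0911) × (1 − 0.3240) × (1 − 0.2898) × (1 − 0.7742).
= 0.8745 × 0.8828 × 0.9089 × 0.6760 × 0.7102 × 0.2258 = 0.076066.

0.0761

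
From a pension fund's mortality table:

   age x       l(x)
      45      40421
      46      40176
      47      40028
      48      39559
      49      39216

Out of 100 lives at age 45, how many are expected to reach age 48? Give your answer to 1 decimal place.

The relevant probability is 39559/40421 = 0.978674.
Expected number = 100 × 0.978674 = 97.9.

97.9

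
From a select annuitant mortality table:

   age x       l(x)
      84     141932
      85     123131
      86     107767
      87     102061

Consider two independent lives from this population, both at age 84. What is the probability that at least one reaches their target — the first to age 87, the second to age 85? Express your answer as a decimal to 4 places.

0.9628

p₁ = l(87)/l(84) = 102061/141932 = 0.719084; p₂ = l(85)/l(84) = 123131/141932 = 0.867535.
P(at least one) = 1 − (1−p₁)(1−p₂) = 1 − 0.280916 × 0.132465 = 0.962788.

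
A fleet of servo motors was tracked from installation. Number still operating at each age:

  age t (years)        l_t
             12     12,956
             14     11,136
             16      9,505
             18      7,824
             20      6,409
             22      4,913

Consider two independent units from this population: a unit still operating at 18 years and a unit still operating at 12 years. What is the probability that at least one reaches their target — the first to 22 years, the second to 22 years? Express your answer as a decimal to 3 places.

p₁ = l_22/l_18 = 4,913/7,824 = 0.627940; p₂ = l_22/l_12 = 4,913/12,956 = 0.379207.
P(at least one) = 1 − (1−p₁)(1−p₂) = 1 − 0.372060 × 0.620793 = 0.769028.

0.769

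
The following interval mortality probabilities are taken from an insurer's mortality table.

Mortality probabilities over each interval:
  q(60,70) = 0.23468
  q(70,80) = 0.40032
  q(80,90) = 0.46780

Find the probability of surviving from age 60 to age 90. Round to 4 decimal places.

0.2443

P(survive 60→90) = (1 − 0.23468) × (1 − 0.40032) × (1 − 0.46780).
= 0.76532 × 0.59968 × 0.53220 = 0.244252.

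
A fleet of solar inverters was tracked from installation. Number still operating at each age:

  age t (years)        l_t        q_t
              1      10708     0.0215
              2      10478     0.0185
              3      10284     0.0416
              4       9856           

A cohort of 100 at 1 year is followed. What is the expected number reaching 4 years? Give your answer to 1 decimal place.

The relevant probability is 9856/10708 = 0.920433.
Expected number = 100 × 0.920433 = 92.0.

92.0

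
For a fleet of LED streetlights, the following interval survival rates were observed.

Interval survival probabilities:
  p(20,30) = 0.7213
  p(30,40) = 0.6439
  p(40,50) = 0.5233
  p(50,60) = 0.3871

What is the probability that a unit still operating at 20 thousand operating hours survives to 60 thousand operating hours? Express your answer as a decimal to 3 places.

0.094

Survival from 20 to 60 is the product of surviving each interval: 0.7213 × 0.6439 × 0.5233 × 0.3871.
= 0.094082.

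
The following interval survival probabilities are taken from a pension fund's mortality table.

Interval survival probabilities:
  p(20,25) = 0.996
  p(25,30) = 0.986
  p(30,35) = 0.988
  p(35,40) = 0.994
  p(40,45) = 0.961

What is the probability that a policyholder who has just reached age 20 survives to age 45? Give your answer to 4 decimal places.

0.9268

P(survive 20→45) = 0.996 × 0.986 × 0.988 × 0.994 × 0.961.
= 0.926836.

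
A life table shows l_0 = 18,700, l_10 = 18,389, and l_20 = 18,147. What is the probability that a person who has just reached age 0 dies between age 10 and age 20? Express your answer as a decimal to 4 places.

0.0129

This is the probability of reaching 10 but not 20, conditional on being alive at 0: (l_10 − l_20) / l_0.
= (18,389 − 18,147) / 18,700 = 242 / 18,700 = 0.012941.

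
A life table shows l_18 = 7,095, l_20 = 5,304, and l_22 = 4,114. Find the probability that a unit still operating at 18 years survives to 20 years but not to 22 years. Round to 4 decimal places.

This is the probability of reaching 20 but not 22, conditional on being operational at 18: (l_20 − l_22) / l_18.
= (5,304 − 4,114) / 7,095 = 1,190 / 7,095 = 0.167724.

0.1677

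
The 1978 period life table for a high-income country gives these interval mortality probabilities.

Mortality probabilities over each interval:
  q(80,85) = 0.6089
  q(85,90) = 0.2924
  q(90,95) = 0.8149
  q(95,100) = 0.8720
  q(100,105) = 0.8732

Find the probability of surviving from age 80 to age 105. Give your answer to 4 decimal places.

0.0008

P(survive 80→105) = (1 − 0.6089) × (1 − 0.2924) × (1 − 0.8149) × (1 − 0.8720) × (1 − 0.8732).
= 0.3911 × 0.7076 × 0.1851 × 0.1280 × 0.1268 = 0.000831.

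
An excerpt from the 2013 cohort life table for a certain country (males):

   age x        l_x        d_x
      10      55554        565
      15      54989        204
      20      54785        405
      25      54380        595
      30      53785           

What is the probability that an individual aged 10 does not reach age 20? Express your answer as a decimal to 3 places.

0.014

P(die before 20 | alive at 10) = 1 − l_20/l_10 = 1 − 54785/55554 = (769)/55554 = 0.013842.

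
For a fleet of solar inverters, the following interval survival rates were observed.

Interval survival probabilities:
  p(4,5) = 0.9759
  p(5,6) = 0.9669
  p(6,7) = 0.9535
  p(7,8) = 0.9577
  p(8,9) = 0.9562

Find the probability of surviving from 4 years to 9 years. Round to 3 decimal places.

0.824

Chaining the interval survival probabilities: 0.9759 × 0.9669 × 0.9535 × 0.9577 × 0.9562.
= 0.823921.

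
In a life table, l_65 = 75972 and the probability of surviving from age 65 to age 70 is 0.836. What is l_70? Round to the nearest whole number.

63513

l_70 = l_65 × p = 75972 × 0.836 = 63513.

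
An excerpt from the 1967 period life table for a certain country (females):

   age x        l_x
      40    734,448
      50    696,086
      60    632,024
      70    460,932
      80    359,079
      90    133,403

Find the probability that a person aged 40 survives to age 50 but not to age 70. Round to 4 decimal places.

0.3202

We want 10|20q40 = (l_50 − l_70)/l_40.
This is the probability of reaching 50 but not 70, conditional on being alive at 40: (l_50 − l_70) / l_40.
= (696,086 − 460,932) / 734,448 = 235,154 / 734,448 = 0.320178.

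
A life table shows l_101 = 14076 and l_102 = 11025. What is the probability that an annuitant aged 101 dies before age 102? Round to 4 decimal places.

0.2168

P(die before 102 | alive at 101) = 1 − l_102/l_101 = 1 − 11025/14076 = (3051)/14076 = 0.216752.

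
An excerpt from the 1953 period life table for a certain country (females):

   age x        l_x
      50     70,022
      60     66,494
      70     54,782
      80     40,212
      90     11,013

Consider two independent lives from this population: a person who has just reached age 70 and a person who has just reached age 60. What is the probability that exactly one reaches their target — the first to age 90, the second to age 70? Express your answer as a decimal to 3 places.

p₁ = l_90/l_70 = 11,013/54,782 = 0.201033; p₂ = l_70/l_60 = 54,782/66,494 = 0.823864.
P(exactly one) = p₁(1−p₂) + (1−p₁)p₂ = 0.035409 + 0.658240 = 0.693649.

0.694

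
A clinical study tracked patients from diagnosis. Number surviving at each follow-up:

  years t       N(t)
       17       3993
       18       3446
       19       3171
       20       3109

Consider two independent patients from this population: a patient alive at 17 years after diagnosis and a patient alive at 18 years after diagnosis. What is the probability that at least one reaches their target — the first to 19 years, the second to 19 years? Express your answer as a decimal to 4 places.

0.9836

p₁ = N(19)/N(17) = 3171/3993 = 0.794140; p₂ = N(19)/N(18) = 3171/3446 = 0.920197.
P(at least one) = 1 − (1−p₁)(1−p₂) = 1 − 0.205860 × 0.079803 = 0.983572.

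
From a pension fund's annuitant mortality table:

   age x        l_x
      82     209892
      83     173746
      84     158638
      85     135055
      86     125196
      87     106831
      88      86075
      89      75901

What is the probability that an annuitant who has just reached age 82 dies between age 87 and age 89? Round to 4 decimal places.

This is the probability of reaching 87 but not 89, conditional on being alive at 82: (l_87 − l_89) / l_82.
= (106831 − 75901) / 209892 = 30930 / 209892 = 0.147362.

0.1474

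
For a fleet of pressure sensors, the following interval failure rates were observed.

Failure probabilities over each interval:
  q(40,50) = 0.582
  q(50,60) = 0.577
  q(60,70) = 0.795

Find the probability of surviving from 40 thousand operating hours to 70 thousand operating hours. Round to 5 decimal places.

0.03625

Survival from 40 to 70 is the product of surviving each interval: (1 − 0.582) × (1 − 0.577) × (1 − 0.795).
= 0.418 × 0.423 × 0.205 = 0.036247.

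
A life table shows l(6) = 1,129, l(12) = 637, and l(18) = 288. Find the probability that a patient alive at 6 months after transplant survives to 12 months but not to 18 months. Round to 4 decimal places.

This is the probability of reaching 12 but not 18, conditional on being alive at 6: (l(12) − l(18)) / l(6).
= (637 − 288) / 1,129 = 349 / 1,129 = 0.309123.

0.3091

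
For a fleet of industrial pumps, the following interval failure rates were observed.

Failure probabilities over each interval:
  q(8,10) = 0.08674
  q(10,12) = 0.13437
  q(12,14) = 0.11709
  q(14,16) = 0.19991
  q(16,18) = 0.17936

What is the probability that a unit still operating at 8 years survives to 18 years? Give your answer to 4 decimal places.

The overall survival probability is (1 − 0.08674) × (1 − 0.13437) × (1 − 0.11709) × (1 − 0.19991) × (1 − 0.17936).
= 0.91326 × 0.86563 × 0.88291 × 0.80009 × 0.82064 = 0.458284.

0.4583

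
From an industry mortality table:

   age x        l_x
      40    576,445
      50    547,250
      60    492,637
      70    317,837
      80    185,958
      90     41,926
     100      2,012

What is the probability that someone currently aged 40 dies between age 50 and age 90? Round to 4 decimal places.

This is the probability of reaching 50 but not 90, conditional on being alive at 40: (l_50 − l_90) / l_40.
= (547,250 − 41,926) / 576,445 = 505,324 / 576,445 = 0.876621.

0.8766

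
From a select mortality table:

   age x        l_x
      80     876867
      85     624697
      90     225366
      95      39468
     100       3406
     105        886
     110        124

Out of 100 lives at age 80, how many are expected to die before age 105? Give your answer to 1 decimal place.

The relevant probability is 1 − 886/876867 = 0.998990.
Expected number = 100 × 0.998990 = 99.9.

99.9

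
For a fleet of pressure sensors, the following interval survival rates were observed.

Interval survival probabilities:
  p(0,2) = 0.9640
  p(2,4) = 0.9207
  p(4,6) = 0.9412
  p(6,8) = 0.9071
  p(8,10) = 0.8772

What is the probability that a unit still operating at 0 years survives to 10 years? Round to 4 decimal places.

0.6647

Chaining the interval survival probabilities: 0.9640 × 0.9207 × 0.9412 × 0.9071 × 0.8772.
= 0.664708.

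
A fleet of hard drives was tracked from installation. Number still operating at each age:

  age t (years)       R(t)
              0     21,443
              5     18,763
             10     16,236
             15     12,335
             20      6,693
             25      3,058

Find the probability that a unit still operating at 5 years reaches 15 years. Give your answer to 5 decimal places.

The conditional survival probability is R(15)/R(5) = 12,335/18,763 = 0.657411.

0.65741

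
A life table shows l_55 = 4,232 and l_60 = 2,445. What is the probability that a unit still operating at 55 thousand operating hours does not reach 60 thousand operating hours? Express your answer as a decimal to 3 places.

P(fail before 60 | operational at 55) = 1 − l_60/l_55 = 1 − 2,445/4,232 = (1,787)/4,232 = 0.422259.

0.422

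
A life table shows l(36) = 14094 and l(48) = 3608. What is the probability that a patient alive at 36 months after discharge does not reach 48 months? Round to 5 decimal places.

P(die before 48 | alive at 36) = 1 − l(48)/l(36) = 1 − 3608/14094 = (10486)/14094 = 0.744005.

0.74400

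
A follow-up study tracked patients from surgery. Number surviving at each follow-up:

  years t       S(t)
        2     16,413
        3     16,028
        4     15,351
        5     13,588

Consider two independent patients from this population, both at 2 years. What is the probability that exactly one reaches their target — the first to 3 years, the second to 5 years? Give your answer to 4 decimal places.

0.1875

p₁ = S(3)/S(2) = 16,028/16,413 = 0.976543; p₂ = S(5)/S(2) = 13,588/16,413 = 0.827880.
P(exactly one) = p₁(1−p₂) + (1−p₁)p₂ = 0.168083 + 0.019420 = 0.187502.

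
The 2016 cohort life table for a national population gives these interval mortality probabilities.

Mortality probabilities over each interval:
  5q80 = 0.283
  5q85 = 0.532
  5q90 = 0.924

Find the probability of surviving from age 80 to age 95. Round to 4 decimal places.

0.0255

15p80 = (1 − 0.283) × (1 − 0.532) × (1 − 0.924).
= 0.717 × 0.468 × 0.076 = 0.025502.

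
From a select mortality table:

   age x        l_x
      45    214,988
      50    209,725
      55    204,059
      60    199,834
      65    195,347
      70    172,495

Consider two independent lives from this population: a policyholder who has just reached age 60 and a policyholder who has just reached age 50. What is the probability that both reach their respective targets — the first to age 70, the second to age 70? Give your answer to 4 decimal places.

0.7100

p₁ = l_70/l_60 = 172,495/199,834 = 0.863191; p₂ = l_70/l_50 = 172,495/209,725 = 0.822482.
P(both) = p₁ × p₂ = 0.863191 × 0.822482 = 0.709959.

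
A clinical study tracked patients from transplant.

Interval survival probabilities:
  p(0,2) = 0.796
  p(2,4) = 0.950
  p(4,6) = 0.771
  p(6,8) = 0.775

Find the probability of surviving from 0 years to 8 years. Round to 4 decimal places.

The overall survival probability is 0.796 × 0.950 × 0.771 × 0.775.
= 0.451848.

0.4518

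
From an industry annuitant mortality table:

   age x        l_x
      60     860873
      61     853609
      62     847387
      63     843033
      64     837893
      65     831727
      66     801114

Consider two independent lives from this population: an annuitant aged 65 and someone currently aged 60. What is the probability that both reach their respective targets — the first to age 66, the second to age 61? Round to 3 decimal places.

0.955

p₁ = l_66/l_65 = 801114/831727 = 0.963193; p₂ = l_61/l_60 = 853609/860873 = 0.991562.
P(both) = p₁ × p₂ = 0.963193 × 0.991562 = 0.955066.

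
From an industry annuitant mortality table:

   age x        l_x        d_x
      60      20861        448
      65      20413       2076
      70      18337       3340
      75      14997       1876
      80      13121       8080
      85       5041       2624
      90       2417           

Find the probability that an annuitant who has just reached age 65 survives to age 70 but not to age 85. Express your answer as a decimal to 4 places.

0.6513

We want 5|15q65 = (l_70 − l_85)/l_65.
This is the probability of reaching 70 but not 85, conditional on being alive at 65: (l_70 − l_85) / l_65.
= (18337 − 5041) / 20413 = 13296 / 20413 = 0.651350.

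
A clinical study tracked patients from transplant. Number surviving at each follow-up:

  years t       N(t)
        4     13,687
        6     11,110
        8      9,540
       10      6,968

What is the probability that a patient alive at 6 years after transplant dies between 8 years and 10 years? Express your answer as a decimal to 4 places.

This is the probability of reaching 8 but not 10, conditional on being alive at 6: (N(8) − N(10)) / N(6).
= (9,540 − 6,968) / 11,110 = 2,572 / 11,110 = 0.231503.

0.2315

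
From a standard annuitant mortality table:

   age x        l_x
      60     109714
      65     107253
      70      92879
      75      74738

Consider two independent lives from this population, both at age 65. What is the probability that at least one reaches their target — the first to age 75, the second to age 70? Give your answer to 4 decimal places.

p₁ = l_75/l_65 = 74738/107253 = 0.696838; p₂ = l_70/l_65 = 92879/107253 = 0.865980.
P(at least one) = 1 − (1−p₁)(1−p₂) = 1 − 0.303162 × 0.134020 = 0.959370.

0.9594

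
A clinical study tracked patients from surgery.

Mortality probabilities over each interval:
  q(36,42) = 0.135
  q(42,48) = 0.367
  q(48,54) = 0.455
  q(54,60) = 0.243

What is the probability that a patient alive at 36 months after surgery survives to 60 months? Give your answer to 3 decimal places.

The overall survival probability is (1 − 0.135) × (1 − 0.367) × (1 − 0.455) × (1 − 0.243).
= 0.865 × 0.633 × 0.545 × 0.757 = 0.225898.

0.226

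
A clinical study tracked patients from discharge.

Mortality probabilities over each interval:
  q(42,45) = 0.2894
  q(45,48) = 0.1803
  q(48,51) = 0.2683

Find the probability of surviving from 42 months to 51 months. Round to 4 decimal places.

0.4262

The overall survival probability is (1 − 0.2894) × (1 − 0.1803) × (1 − 0.2683).
= 0.7106 × 0.8197 × 0.7317 = 0.426200.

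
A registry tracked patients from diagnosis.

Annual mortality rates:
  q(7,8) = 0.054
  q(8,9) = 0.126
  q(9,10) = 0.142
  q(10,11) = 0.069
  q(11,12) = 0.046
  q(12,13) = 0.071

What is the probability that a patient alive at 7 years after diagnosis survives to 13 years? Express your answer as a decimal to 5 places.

0.58533

The overall survival probability is (1 − 0.054) × (1 − 0.126) × (1 − 0.142) × (1 − 0.069) × (1 − 0.046) × (1 − 0.071).
= 0.946 × 0.874 × 0.858 × 0.931 × 0.954 × 0.929 = 0.585334.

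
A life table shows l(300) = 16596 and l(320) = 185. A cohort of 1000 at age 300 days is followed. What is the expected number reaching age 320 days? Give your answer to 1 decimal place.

The relevant probability is 185/16596 = 0.011147.
Expected number = 1000 × 0.011147 = 11.1.

11.1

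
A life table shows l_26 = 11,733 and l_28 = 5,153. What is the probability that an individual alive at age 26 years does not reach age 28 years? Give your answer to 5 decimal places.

0.56081

P(die before 28 | alive at 26) = 1 − l_28/l_26 = 1 − 5,153/11,733 = (6,580)/11,733 = 0.560811.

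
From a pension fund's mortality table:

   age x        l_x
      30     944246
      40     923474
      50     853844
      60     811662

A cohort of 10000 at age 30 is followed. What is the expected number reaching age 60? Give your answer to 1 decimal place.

8595.9

The relevant probability is 811662/944246 = 0.859587.
Expected number = 10000 × 0.859587 = 8595.9.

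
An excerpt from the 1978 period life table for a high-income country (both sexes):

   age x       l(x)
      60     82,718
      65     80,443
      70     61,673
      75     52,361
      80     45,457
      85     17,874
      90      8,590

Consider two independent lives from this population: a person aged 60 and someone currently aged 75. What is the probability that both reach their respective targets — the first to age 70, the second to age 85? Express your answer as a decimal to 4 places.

p₁ = l(70)/l(60) = 61,673/82,718 = 0.745581; p₂ = l(85)/l(75) = 17,874/52,361 = 0.341361.
P(both) = p₁ × p₂ = 0.745581 × 0.341361 = 0.254512.

0.2545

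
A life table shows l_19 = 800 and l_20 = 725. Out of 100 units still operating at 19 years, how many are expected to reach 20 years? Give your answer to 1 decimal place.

The relevant probability is 725/800 = 0.906250.
Expected number = 100 × 0.906250 = 90.6.

90.6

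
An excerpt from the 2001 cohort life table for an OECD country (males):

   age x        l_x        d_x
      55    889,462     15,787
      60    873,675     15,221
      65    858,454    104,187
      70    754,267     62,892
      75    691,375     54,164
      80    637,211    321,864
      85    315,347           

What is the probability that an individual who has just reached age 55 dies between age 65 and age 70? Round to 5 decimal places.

We want 10|5q55 = (l_65 − l_70)/l_55.
This is the probability of reaching 65 but not 70, conditional on being alive at 55: (l_65 − l_70) / l_55.
= (858,454 − 754,267) / 889,462 = 104,187 / 889,462 = 0.117135.

0.11713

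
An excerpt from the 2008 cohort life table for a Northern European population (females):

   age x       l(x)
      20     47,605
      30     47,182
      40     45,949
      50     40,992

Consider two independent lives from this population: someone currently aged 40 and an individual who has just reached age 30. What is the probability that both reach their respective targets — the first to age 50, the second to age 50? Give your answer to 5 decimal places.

p₁ = l(50)/l(40) = 40,992/45,949 = 0.892120; p₂ = l(50)/l(30) = 40,992/47,182 = 0.868806.
P(both) = p₁ × p₂ = 0.892120 × 0.868806 = 0.775079.

0.77508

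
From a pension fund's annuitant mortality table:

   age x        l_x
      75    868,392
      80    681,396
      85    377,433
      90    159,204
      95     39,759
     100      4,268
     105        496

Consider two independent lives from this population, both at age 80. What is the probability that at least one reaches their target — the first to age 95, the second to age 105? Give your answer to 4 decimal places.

0.0590

p₁ = l_95/l_80 = 39,759/681,396 = 0.058349; p₂ = l_105/l_80 = 496/681,396 = 0.000728.
P(at least one) = 1 − (1−p₁)(1−p₂) = 1 − 0.941651 × 0.999272 = 0.059035.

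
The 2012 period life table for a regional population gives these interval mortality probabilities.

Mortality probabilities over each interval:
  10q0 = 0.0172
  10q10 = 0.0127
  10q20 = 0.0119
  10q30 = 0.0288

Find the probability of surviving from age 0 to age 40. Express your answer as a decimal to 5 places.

0.93116

Chaining the interval survival probabilities: (1 − 0.0172) × (1 − 0.0127) × (1 − 0.0119) × (1 − 0.0288).
= 0.9828 × 0.9873 × 0.9881 × 0.9712 = 0.931159.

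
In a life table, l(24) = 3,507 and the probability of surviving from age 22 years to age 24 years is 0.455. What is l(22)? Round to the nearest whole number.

l(22) = l(24) / p = 3,507 / 0.455 = 7708.

7708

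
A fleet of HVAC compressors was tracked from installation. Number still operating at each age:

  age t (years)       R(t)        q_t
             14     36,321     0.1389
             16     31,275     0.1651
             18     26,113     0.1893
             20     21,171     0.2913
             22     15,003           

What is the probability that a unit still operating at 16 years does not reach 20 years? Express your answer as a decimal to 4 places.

P(fail before 20 | operational at 16) = 1 − R(20)/R(16) = 1 − 21,171/31,275 = (10,104)/31,275 = 0.323070.

0.3231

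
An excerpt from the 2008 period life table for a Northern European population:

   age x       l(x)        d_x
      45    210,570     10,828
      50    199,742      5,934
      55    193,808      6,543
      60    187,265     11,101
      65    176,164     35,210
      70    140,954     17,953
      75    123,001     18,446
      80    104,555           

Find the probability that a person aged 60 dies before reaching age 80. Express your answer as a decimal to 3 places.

0.442

P(die before 80 | alive at 60) = 1 − l(80)/l(60) = 1 − 104,555/187,265 = (82,710)/187,265 = 0.441674.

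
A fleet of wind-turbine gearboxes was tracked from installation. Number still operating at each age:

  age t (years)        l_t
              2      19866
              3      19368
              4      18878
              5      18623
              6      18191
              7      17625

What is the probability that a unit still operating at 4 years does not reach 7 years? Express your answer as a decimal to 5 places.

0.06637

P(fail before 7 | operational at 4) = 1 − l_7/l_4 = 1 − 17625/18878 = (1253)/18878 = 0.066374.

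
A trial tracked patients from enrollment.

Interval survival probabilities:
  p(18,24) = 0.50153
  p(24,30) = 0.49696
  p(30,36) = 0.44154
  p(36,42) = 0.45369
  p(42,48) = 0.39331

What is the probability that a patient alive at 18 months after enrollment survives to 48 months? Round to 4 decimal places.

0.0196

P(survive 18→48) = 0.50153 × 0.49696 × 0.44154 × 0.45369 × 0.39331.
= 0.019637.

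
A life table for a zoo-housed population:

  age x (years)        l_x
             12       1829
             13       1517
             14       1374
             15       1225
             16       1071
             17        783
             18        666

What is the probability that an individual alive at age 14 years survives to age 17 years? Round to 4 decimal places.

0.5699

The conditional survival probability is l_17/l_14 = 783/1374 = 0.569869.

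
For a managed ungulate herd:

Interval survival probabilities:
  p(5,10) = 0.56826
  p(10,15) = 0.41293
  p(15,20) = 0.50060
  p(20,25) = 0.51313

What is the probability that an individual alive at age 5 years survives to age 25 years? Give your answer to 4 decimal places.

0.0603

Survival from 5 to 25 is the product of surviving each interval: 0.56826 × 0.41293 × 0.50060 × 0.51313.
= 0.060276.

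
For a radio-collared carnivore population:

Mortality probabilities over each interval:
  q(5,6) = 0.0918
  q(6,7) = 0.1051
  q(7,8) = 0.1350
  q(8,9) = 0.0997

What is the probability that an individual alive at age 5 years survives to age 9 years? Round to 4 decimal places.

The overall survival probability is (1 − 0.0918) × (1 − 0.1051) × (1 − 0.1350) × (1 − 0.0997).
= 0.9082 × 0.8949 × 0.8650 × 0.9003 = 0.632935.

0.6329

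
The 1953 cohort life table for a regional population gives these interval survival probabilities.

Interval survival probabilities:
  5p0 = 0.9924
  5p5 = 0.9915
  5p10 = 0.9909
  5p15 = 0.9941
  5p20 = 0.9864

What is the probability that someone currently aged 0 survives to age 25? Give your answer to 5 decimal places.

25p0 = 0.9924 × 0.9915 × 0.9909 × 0.9941 × 0.9864.
= 0.956076.

0.95608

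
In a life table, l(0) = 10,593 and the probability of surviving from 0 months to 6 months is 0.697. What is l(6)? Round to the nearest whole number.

l(6) = l(0) × p = 10,593 × 0.697 = 7383.

7383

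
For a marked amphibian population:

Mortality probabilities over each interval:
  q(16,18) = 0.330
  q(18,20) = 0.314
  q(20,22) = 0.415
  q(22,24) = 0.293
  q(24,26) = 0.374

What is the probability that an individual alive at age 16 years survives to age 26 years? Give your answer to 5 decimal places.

0.11900

Survival from 16 to 26 is the product of surviving each interval: (1 − 0.330) × (1 − 0.314) × (1 − 0.415) × (1 − 0.293) × (1 − 0.374).
= 0.670 × 0.686 × 0.585 × 0.707 × 0.626 = 0.119000.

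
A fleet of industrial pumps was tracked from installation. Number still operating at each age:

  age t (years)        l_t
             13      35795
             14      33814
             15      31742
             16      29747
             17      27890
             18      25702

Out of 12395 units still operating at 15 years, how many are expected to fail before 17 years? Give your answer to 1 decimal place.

1504.2

The relevant probability is 1 − 27890/31742 = 0.121353.
Expected number = 12395 × 0.121353 = 1504.2.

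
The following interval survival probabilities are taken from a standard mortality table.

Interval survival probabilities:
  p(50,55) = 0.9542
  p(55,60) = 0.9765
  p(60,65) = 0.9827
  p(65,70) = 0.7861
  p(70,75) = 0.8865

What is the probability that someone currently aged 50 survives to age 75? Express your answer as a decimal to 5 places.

0.63810

Chaining the interval survival probabilities: 0.9542 × 0.9765 × 0.9827 × 0.7861 × 0.8865.
= 0.638101.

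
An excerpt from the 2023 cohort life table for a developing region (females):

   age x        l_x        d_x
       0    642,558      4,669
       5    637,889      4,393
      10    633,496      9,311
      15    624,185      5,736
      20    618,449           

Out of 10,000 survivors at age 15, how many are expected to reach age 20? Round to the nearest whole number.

The relevant probability is 618,449/624,185 = 0.990810.
Expected number = 10,000 × 0.990810 = 9908.

9908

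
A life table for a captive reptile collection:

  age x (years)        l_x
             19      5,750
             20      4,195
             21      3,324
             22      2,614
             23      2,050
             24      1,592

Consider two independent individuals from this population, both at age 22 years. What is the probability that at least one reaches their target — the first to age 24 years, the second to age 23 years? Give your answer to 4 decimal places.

0.9156

p₁ = l_24/l_22 = 1,592/2,614 = 0.609028; p₂ = l_23/l_22 = 2,050/2,614 = 0.784239.
P(at least one) = 1 − (1−p₁)(1−p₂) = 1 − 0.390972 × 0.215761 = 0.915643.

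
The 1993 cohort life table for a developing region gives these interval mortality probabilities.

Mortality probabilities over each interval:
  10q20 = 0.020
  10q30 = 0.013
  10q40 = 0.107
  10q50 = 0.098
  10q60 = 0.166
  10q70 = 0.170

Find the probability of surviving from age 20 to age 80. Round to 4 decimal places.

Survival from 20 to 80 is the product of surviving each interval: (1 − 0.020) × (1 − 0.013) × (1 − 0.107) × (1 − 0.098) × (1 − 0.166) × (1 − 0.170).
= 0.980 × 0.987 × 0.893 × 0.902 × 0.834 × 0.830 = 0.539319.

0.5393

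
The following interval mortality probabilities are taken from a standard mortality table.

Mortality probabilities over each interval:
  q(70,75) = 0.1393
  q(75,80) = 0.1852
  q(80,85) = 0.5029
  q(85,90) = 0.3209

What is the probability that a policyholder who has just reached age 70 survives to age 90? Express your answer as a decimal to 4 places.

0.2367

The overall survival probability is (1 − 0.1393) × (1 − 0.1852) × (1 − 0.5029) × (1 − 0.3209).
= 0.8607 × 0.8148 × 0.4971 × 0.6791 = 0.236745.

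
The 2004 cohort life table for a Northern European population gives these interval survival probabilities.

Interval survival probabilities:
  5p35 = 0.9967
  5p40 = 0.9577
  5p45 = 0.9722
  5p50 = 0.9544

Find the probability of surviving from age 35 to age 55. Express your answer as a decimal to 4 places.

The overall survival probability is 0.9967 × 0.9577 × 0.9722 × 0.9544.
= 0.885686.

0.8857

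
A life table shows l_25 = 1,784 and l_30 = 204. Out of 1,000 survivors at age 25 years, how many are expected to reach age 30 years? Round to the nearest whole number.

The relevant probability is 204/1,784 = 0.114350.
Expected number = 1,000 × 0.114350 = 114.

114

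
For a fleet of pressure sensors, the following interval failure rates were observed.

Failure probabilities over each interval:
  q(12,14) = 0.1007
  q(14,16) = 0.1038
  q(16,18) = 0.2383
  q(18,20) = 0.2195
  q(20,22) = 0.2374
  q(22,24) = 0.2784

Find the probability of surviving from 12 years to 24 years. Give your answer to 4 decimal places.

P(survive 12→24) = (1 − 0.1007) × (1 − 0.1038) × (1 − 0.2383) × (1 − 0.2195) × (1 − 0.2374) × (1 − 0.2784).
= 0.8993 × 0.8962 × 0.7617 × 0.7805 × 0.7626 × 0.7216 = 0.263669.

0.2637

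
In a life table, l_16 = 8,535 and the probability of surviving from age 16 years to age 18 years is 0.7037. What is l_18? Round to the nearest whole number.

6006

l_18 = l_16 × p = 8,535 × 0.7037 = 6006.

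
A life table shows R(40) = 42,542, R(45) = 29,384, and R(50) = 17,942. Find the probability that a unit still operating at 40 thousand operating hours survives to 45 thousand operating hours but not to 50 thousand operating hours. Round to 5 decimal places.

0.26896

This is the probability of reaching 45 but not 50, conditional on being operational at 40: (R(45) − R(50)) / R(40).
= (29,384 − 17,942) / 42,542 = 11,442 / 42,542 = 0.268958.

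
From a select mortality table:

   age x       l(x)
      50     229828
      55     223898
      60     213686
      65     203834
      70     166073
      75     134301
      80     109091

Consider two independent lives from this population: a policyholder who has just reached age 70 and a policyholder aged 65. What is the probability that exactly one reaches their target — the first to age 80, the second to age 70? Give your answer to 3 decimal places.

p₁ = l(80)/l(70) = 109091/166073 = 0.656886; p₂ = l(70)/l(65) = 166073/203834 = 0.814746.
P(exactly one) = p₁(1−p₂) + (1−p₁)p₂ = 0.121691 + 0.279551 = 0.401242.

0.401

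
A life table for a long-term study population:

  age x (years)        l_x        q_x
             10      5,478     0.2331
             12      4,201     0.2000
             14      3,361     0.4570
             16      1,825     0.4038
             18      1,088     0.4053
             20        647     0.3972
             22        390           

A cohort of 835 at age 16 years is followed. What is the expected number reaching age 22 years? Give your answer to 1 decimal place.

The relevant probability is 390/1,825 = 0.213699.
Expected number = 835 × 0.213699 = 178.4.

178.4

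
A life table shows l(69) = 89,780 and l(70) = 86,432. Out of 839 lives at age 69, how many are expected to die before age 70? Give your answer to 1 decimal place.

31.3

The relevant probability is 1 − 86,432/89,780 = 0.037291.
Expected number = 839 × 0.037291 = 31.3.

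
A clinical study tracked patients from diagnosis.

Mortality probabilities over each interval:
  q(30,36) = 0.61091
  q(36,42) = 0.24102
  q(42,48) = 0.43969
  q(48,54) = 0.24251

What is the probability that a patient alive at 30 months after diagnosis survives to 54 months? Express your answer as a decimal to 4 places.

Chaining the interval survival probabilities: (1 − 0.61091) × (1 − 0.24102) × (1 − 0.43969) × (1 − 0.24251).
= 0.38909 × 0.75898 × 0.56031 × 0.75749 = 0.125339.

0.1253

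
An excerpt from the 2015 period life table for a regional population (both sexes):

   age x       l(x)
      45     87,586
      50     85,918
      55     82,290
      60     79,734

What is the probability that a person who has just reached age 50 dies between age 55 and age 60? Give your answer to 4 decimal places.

0.0297

This is the probability of reaching 55 but not 60, conditional on being alive at 50: (l(55) − l(60)) / l(50).
= (82,290 − 79,734) / 85,918 = 2,556 / 85,918 = 0.029749.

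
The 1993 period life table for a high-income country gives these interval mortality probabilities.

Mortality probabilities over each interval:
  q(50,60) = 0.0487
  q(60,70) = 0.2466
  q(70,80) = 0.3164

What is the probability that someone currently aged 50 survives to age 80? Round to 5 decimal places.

Chaining the interval survival probabilities: (1 − 0.0487) × (1 − 0.2466) × (1 − 0.3164).
= 0.9513 × 0.7534 × 0.6836 = 0.489943.

0.48994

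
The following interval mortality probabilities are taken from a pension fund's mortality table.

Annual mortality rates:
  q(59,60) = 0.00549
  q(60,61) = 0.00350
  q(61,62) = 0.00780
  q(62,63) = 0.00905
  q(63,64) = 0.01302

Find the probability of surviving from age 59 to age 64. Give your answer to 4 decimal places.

0.9617

Survival from 59 to 64 is the product of surviving each interval: (1 − 0.00549) × (1 − 0.00350) × (1 − 0.00780) × (1 − 0.00905) × (1 − 0.01302).
= 0.99451 × 0.99650 × 0.99220 × 0.99095 × 0.98698 = 0.961714.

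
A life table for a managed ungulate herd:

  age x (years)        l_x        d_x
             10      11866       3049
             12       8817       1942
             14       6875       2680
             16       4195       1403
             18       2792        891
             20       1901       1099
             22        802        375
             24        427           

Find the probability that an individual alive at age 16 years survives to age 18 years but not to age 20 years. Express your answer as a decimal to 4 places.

This is the probability of reaching 18 but not 20, conditional on being alive at 16: (l_18 − l_20) / l_16.
= (2792 − 1901) / 4195 = 891 / 4195 = 0.212396.

0.2124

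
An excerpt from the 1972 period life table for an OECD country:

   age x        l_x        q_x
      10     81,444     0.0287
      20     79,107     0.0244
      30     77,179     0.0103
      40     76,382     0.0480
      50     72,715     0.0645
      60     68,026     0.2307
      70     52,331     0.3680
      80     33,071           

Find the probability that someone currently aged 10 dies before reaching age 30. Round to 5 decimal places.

P(die before 30 | alive at 10) = 1 − l_30/l_10 = 1 − 77,179/81,444 = (4,265)/81,444 = 0.052367.

0.05237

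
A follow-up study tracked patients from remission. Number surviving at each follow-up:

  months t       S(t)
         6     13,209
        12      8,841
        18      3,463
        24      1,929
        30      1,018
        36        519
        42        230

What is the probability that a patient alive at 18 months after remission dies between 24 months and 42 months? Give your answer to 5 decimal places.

0.49062

This is the probability of reaching 24 but not 42, conditional on being alive at 18: (S(24) − S(42)) / S(18).
= (1,929 − 230) / 3,463 = 1,699 / 3,463 = 0.490615.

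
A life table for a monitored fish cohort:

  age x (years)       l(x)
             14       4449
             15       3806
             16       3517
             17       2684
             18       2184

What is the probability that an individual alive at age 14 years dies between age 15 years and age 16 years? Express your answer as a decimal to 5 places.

This is the probability of reaching 15 but not 16, conditional on being alive at 14: (l(15) − l(16)) / l(14).
= (3806 − 3517) / 4449 = 289 / 4449 = 0.064958.

0.06496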